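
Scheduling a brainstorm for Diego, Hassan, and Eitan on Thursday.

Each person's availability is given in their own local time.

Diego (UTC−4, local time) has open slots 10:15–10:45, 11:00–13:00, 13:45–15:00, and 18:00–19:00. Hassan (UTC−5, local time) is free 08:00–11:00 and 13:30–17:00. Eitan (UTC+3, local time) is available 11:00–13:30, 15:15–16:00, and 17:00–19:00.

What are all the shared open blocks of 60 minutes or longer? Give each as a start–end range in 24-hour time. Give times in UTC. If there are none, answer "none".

Diego → UTC: 14:15–14:45, 15:00–17:00, 17:45–19:00, 22:00–23:00.
Hassan → UTC: 13:00–16:00, 18:30–22:00.
Eitan → UTC: 08:00–10:30, 12:15–13:00, 14:00–16:00.
Diego ∩ Hassan: 14:15–14:45, 15:00–16:00, 18:30–19:00.
Diego ∩ Hassan ∩ Eitan: 14:15–14:45, 15:00–16:00.
Windows ≥ 60 min: 15:00–16:00.

15:00–16:00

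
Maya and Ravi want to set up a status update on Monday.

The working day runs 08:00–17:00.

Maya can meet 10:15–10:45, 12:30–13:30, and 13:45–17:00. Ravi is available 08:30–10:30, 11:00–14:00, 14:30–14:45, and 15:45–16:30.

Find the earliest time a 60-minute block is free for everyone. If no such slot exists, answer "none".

12:30

Maya ∩ Ravi: 10:15–10:30, 12:30–13:30, 13:45–14:00, 14:30–14:45, 15:45–16:30.
Windows ≥ 60 min: 12:30–13:30.
Earliest such window starts at 12:30.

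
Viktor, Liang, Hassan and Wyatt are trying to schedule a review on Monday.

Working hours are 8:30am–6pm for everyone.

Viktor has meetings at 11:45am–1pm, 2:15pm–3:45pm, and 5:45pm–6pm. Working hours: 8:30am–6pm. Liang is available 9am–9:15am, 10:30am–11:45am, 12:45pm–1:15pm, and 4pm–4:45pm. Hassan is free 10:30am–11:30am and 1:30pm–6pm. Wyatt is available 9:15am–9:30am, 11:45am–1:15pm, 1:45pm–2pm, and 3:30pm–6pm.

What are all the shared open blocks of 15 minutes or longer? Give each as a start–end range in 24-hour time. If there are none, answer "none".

16:00–16:45

Viktor free within 08:30–18:00: 08:30–11:45, 13:00–14:15, 15:45–17:45.
Viktor ∩ Liang: 09:00–09:15, 10:30–11:45, 13:00–13:15, 16:00–16:45.
Viktor ∩ Liang ∩ Hassan: 10:30–11:30, 16:00–16:45.
Viktor ∩ Liang ∩ Hassan ∩ Wyatt: 16:00–16:45.
Windows ≥ 15 min: 16:00–16:45.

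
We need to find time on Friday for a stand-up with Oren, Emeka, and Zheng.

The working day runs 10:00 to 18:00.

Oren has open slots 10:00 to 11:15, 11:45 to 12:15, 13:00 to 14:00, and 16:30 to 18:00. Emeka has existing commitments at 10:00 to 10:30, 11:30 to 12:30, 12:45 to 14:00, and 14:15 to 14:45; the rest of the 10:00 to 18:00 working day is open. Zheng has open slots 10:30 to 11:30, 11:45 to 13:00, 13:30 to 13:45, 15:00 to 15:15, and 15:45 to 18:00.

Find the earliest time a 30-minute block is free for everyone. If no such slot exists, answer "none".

10:30

Emeka free within 10:00–18:00: 10:30–11:30, 12:30–12:45, 14:00–14:15, 14:45–18:00.
Oren ∩ Emeka: 10:30–11:15, 16:30–18:00.
Oren ∩ Emeka ∩ Zheng: 10:30–11:15, 16:30–18:00.
Windows ≥ 30 min: 10:30–11:15, 16:30–18:00.
Earliest such window starts at 10:30.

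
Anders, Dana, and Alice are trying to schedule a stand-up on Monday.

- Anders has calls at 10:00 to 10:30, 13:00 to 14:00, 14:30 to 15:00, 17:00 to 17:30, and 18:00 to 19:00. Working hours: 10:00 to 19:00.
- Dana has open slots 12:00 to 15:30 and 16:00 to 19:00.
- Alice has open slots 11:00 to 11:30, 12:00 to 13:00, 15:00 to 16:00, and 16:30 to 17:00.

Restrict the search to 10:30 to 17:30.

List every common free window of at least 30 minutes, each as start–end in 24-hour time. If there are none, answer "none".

Anders free within 10:00–19:00: 10:30–13:00, 14:00–14:30, 15:00–17:00, 17:30–18:00.
Anders ∩ Dana: 12:00–13:00, 14:00–14:30, 15:00–15:30, 16:00–17:00, 17:30–18:00.
Anders ∩ Dana ∩ Alice: 12:00–13:00, 15:00–15:30, 16:30–17:00.
Restricted to 10:30–17:30: 12:00–13:00, 15:00–15:30, 16:30–17:00.
Windows ≥ 30 min: 12:00–13:00, 15:00–15:30, 16:30–17:00.

12:00–13:00, 15:00–15:30, 16:30–17:00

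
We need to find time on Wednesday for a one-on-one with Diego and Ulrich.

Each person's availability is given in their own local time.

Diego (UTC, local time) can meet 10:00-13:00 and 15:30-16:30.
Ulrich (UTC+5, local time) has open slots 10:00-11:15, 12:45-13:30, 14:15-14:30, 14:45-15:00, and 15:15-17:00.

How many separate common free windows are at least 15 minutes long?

Diego → UTC: 10:00–13:00, 15:30–16:30.
Ulrich → UTC: 05:00–06:15, 07:45–08:30, 09:15–09:30, 09:45–10:00, 10:15–12:00.
Diego ∩ Ulrich: 10:15–12:00.
Windows ≥ 15 min: 10:15–12:00.
That's 1 window.

1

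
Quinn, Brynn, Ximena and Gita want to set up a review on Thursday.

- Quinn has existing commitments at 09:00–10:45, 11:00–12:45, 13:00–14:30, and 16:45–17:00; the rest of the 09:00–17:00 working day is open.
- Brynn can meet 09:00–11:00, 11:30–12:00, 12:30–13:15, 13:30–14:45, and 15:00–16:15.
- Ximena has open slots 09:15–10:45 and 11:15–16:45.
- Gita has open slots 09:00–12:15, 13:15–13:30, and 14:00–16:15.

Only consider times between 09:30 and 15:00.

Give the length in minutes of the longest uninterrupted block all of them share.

Quinn free within 09:00–17:00: 10:45–11:00, 12:45–13:00, 14:30–16:45.
Quinn ∩ Brynn: 10:45–11:00, 12:45–13:00, 14:30–14:45, 15:00–16:15.
Quinn ∩ Brynn ∩ Ximena: 12:45–13:00, 14:30–14:45, 15:00–16:15.
Quinn ∩ Brynn ∩ Ximena ∩ Gita: 14:30–14:45, 15:00–16:15.
Restricted to 09:30–15:00: 14:30–14:45.
Single common window of 15 minutes.

15 minutes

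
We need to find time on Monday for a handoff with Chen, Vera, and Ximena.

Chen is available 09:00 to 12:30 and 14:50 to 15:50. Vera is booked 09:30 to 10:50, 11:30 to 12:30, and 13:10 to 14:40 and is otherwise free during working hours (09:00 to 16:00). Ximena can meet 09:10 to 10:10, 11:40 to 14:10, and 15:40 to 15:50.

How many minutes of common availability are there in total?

30 minutes

Vera free within 09:00–16:00: 09:00–09:30, 10:50–11:30, 12:30–13:10, 14:40–16:00.
Chen ∩ Vera: 09:00–09:30, 10:50–11:30, 14:50–15:50.
Chen ∩ Vera ∩ Ximena: 09:10–09:30, 15:40–15:50.
Total common minutes: 20 + 10 = 30.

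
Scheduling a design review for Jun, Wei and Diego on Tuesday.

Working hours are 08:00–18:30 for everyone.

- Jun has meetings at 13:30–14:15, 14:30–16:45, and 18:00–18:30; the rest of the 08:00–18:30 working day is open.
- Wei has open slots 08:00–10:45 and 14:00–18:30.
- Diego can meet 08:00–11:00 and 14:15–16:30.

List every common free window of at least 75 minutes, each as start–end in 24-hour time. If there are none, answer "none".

08:00–10:45

Jun free within 08:00–18:30: 08:00–13:30, 14:15–14:30, 16:45–18:00.
Jun ∩ Wei: 08:00–10:45, 14:15–14:30, 16:45–18:00.
Jun ∩ Wei ∩ Diego: 08:00–10:45, 14:15–14:30.
Windows ≥ 75 min: 08:00–10:45.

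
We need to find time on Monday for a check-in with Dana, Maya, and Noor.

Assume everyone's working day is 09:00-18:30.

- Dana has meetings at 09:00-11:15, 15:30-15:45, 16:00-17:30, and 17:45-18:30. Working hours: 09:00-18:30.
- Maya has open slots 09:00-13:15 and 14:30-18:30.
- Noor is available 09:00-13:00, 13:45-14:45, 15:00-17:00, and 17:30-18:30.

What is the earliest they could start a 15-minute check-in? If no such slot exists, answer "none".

11:15

Dana free within 09:00–18:30: 11:15–15:30, 15:45–16:00, 17:30–17:45.
Dana ∩ Maya: 11:15–13:15, 14:30–15:30, 15:45–16:00, 17:30–17:45.
Dana ∩ Maya ∩ Noor: 11:15–13:00, 14:30–14:45, 15:00–15:30, 15:45–16:00, 17:30–17:45.
Windows ≥ 15 min: 11:15–13:00, 14:30–14:45, 15:00–15:30, 15:45–16:00, 17:30–17:45.
Earliest such window starts at 11:15.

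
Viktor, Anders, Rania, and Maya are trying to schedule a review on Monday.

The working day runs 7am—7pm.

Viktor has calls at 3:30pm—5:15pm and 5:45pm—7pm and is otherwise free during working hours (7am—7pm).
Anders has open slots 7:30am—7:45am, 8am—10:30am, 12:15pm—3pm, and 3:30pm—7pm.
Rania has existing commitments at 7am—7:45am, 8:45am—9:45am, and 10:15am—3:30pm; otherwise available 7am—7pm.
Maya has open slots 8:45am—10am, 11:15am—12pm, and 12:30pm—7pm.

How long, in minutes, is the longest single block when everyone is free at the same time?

30 minutes

Viktor free within 07:00–19:00: 07:00–15:30, 17:15–17:45.
Rania free within 07:00–19:00: 07:45–08:45, 09:45–10:15, 15:30–19:00.
Viktor ∩ Anders: 07:30–07:45, 08:00–10:30, 12:15–15:00, 17:15–17:45.
Viktor ∩ Anders ∩ Rania: 08:00–08:45, 09:45–10:15, 17:15–17:45.
Viktor ∩ Anders ∩ Rania ∩ Maya: 09:45–10:00, 17:15–17:45.
Common window lengths: 15, 30 min; longest is 30.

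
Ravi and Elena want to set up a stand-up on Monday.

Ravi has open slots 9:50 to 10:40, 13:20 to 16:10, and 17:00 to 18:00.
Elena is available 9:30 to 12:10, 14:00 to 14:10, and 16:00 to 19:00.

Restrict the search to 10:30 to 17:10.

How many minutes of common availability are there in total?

Ravi ∩ Elena: 09:50–10:40, 14:00–14:10, 16:00–16:10, 17:00–18:00.
Restricted to 10:30–17:10: 10:30–10:40, 14:00–14:10, 16:00–16:10, 17:00–17:10.
Total common minutes: 10 + 10 + 10 + 10 = 40.

40 minutes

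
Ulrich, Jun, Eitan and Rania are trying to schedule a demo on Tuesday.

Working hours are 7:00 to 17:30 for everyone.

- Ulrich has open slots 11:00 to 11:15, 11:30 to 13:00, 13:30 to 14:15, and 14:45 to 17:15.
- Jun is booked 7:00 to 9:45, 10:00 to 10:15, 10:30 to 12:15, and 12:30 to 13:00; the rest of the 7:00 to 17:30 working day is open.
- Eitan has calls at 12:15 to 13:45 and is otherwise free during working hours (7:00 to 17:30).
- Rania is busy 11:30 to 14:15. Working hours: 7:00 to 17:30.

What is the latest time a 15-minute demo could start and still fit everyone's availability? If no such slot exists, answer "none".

17:00

Jun free within 07:00–17:30: 09:45–10:00, 10:15–10:30, 12:15–12:30, 13:00–17:30.
Eitan free within 07:00–17:30: 07:00–12:15, 13:45–17:30.
Rania free within 07:00–17:30: 07:00–11:30, 14:15–17:30.
Ulrich ∩ Jun: 12:15–12:30, 13:30–14:15, 14:45–17:15.
Ulrich ∩ Jun ∩ Eitan: 13:45–14:15, 14:45–17:15.
Ulrich ∩ Jun ∩ Eitan ∩ Rania: 14:45–17:15.
Windows ≥ 15 min: 14:45–17:15.
Latest start in the last window 14:45–17:15 is 17:15 − 15 min = 17:00.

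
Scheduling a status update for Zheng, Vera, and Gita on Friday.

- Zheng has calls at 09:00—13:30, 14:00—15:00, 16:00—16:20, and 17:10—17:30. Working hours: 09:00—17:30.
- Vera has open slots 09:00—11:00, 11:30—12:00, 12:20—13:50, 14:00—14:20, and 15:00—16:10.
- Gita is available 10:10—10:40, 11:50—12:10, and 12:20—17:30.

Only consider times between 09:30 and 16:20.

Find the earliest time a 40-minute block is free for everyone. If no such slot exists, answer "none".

Zheng free within 09:00–17:30: 13:30–14:00, 15:00–16:00, 16:20–17:10.
Zheng ∩ Vera: 13:30–13:50, 15:00–16:00.
Zheng ∩ Vera ∩ Gita: 13:30–13:50, 15:00–16:00.
Restricted to 09:30–16:20: 13:30–13:50, 15:00–16:00.
Windows ≥ 40 min: 15:00–16:00.
Earliest such window starts at 15:00.

15:00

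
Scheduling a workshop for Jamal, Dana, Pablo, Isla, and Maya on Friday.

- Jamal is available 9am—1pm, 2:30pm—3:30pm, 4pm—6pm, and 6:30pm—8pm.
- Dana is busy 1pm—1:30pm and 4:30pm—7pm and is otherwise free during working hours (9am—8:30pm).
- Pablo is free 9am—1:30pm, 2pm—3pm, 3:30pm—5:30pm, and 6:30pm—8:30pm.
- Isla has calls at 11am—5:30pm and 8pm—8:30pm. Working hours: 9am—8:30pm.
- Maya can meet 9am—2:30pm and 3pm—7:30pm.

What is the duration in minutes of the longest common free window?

Dana free within 09:00–20:30: 09:00–13:00, 13:30–16:30, 19:00–20:30.
Isla free within 09:00–20:30: 09:00–11:00, 17:30–20:00.
Jamal ∩ Dana: 09:00–13:00, 14:30–15:30, 16:00–16:30, 19:00–20:00.
Jamal ∩ Dana ∩ Pablo: 09:00–13:00, 14:30–15:00, 16:00–16:30, 19:00–20:00.
Jamal ∩ Dana ∩ Pablo ∩ Isla: 09:00–11:00, 19:00–20:00.
Jamal ∩ Dana ∩ Pablo ∩ Isla ∩ Maya: 09:00–11:00, 19:00–19:30.
Common window lengths: 120, 30 min; longest is 120.

120 minutes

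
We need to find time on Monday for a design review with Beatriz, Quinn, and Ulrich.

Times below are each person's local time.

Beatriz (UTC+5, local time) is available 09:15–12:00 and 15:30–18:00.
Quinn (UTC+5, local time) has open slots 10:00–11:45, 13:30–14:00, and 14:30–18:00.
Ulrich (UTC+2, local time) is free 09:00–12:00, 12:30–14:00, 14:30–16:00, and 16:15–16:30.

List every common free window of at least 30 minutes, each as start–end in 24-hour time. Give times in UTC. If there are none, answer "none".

Beatriz → UTC: 04:15–07:00, 10:30–13:00.
Quinn → UTC: 05:00–06:45, 08:30–09:00, 09:30–13:00.
Ulrich → UTC: 07:00–10:00, 10:30–12:00, 12:30–14:00, 14:15–14:30.
Beatriz ∩ Quinn: 05:00–06:45, 10:30–13:00.
Beatriz ∩ Quinn ∩ Ulrich: 10:30–12:00, 12:30–13:00.
Windows ≥ 30 min: 10:30–12:00, 12:30–13:00.

10:30–12:00, 12:30–13:00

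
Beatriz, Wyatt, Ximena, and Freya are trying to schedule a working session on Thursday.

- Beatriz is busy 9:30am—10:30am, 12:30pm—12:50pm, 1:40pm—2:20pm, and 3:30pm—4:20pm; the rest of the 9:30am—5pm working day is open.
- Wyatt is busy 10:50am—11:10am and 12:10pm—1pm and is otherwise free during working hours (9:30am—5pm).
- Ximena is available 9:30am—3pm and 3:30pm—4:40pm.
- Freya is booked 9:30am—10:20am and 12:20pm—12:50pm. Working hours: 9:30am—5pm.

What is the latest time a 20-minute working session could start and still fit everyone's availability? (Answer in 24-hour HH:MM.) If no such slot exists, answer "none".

16:20

Beatriz free within 09:30–17:00: 10:30–12:30, 12:50–13:40, 14:20–15:30, 16:20–17:00.
Wyatt free within 09:30–17:00: 09:30–10:50, 11:10–12:10, 13:00–17:00.
Freya free within 09:30–17:00: 10:20–12:20, 12:50–17:00.
Beatriz ∩ Wyatt: 10:30–10:50, 11:10–12:10, 13:00–13:40, 14:20–15:30, 16:20–17:00.
Beatriz ∩ Wyatt ∩ Ximena: 10:30–10:50, 11:10–12:10, 13:00–13:40, 14:20–15:00, 16:20–16:40.
Beatriz ∩ Wyatt ∩ Ximena ∩ Freya: 10:30–10:50, 11:10–12:10, 13:00–13:40, 14:20–15:00, 16:20–16:40.
Windows ≥ 20 min: 10:30–10:50, 11:10–12:10, 13:00–13:40, 14:20–15:00, 16:20–16:40.
Latest start in the last window 16:20–16:40 is 16:40 − 20 min = 16:20.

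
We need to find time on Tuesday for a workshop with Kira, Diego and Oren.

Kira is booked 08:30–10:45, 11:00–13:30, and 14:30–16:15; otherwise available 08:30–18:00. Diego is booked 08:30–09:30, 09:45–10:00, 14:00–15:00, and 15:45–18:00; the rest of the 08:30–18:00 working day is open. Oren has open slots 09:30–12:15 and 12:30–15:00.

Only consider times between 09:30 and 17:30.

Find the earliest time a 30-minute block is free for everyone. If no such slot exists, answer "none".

13:30

Kira free within 08:30–18:00: 10:45–11:00, 13:30–14:30, 16:15–18:00.
Diego free within 08:30–18:00: 09:30–09:45, 10:00–14:00, 15:00–15:45.
Kira ∩ Diego: 10:45–11:00, 13:30–14:00.
Kira ∩ Diego ∩ Oren: 10:45–11:00, 13:30–14:00.
Restricted to 09:30–17:30: 10:45–11:00, 13:30–14:00.
Windows ≥ 30 min: 13:30–14:00.
Earliest such window starts at 13:30.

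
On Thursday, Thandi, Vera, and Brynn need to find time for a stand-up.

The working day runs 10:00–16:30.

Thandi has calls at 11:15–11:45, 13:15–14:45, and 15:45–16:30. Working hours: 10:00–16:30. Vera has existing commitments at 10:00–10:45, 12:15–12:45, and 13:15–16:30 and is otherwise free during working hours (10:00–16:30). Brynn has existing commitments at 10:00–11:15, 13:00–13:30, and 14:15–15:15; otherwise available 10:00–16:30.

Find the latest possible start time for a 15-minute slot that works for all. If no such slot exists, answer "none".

Thandi free within 10:00–16:30: 10:00–11:15, 11:45–13:15, 14:45–15:45.
Vera free within 10:00–16:30: 10:45–12:15, 12:45–13:15.
Brynn free within 10:00–16:30: 11:15–13:00, 13:30–14:15, 15:15–16:30.
Thandi ∩ Vera: 10:45–11:15, 11:45–12:15, 12:45–13:15.
Thandi ∩ Vera ∩ Brynn: 11:45–12:15, 12:45–13:00.
Windows ≥ 15 min: 11:45–12:15, 12:45–13:00.
Latest start in the last window 12:45–13:00 is 13:00 − 15 min = 12:45.

12:45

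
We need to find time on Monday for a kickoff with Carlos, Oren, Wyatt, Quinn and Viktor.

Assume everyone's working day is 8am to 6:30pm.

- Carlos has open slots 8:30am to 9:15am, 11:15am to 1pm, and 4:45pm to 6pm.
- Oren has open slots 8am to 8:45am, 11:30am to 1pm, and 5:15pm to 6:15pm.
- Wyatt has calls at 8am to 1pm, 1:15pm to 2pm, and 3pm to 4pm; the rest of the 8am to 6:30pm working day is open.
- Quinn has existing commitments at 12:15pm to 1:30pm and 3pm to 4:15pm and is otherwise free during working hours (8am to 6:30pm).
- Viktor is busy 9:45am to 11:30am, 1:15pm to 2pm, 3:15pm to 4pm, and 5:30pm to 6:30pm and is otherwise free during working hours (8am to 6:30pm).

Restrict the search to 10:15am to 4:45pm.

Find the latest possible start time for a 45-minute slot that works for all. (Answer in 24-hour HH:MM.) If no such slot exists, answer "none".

Wyatt free within 08:00–18:30: 13:00–13:15, 14:00–15:00, 16:00–18:30.
Quinn free within 08:00–18:30: 08:00–12:15, 13:30–15:00, 16:15–18:30.
Viktor free within 08:00–18:30: 08:00–09:45, 11:30–13:15, 14:00–15:15, 16:00–17:30.
Carlos ∩ Oren: 08:30–08:45, 11:30–13:00, 17:15–18:00.
Carlos ∩ Oren ∩ Wyatt: 17:15–18:00.
Carlos ∩ Oren ∩ Wyatt ∩ Quinn: 17:15–18:00.
Carlos ∩ Oren ∩ Wyatt ∩ Quinn ∩ Viktor: 17:15–17:30.
Restricted to 10:15–16:45: (none).
Windows ≥ 45 min: (none).

none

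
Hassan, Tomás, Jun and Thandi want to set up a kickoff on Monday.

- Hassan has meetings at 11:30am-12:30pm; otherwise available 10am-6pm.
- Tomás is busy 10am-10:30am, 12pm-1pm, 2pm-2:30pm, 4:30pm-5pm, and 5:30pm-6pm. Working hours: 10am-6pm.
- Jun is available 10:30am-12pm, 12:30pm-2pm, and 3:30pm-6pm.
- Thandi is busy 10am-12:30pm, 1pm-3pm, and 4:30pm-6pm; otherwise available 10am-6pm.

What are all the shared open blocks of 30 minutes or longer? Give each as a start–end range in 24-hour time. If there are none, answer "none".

Hassan free within 10:00–18:00: 10:00–11:30, 12:30–18:00.
Tomás free within 10:00–18:00: 10:30–12:00, 13:00–14:00, 14:30–16:30, 17:00–17:30.
Thandi free within 10:00–18:00: 12:30–13:00, 15:00–16:30.
Hassan ∩ Tomás: 10:30–11:30, 13:00–14:00, 14:30–16:30, 17:00–17:30.
Hassan ∩ Tomás ∩ Jun: 10:30–11:30, 13:00–14:00, 15:30–16:30, 17:00–17:30.
Hassan ∩ Tomás ∩ Jun ∩ Thandi: 15:30–16:30.
Windows ≥ 30 min: 15:30–16:30.

15:30–16:30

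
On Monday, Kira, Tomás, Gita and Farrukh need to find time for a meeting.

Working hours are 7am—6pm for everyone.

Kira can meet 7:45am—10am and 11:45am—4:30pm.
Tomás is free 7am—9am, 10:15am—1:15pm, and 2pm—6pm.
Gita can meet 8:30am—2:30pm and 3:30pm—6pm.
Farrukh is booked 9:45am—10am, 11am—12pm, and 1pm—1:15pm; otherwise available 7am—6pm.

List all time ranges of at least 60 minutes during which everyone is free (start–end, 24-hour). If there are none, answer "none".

12:00–13:00, 15:30–16:30

Farrukh free within 07:00–18:00: 07:00–09:45, 10:00–11:00, 12:00–13:00, 13:15–18:00.
Kira ∩ Tomás: 07:45–09:00, 11:45–13:15, 14:00–16:30.
Kira ∩ Tomás ∩ Gita: 08:30–09:00, 11:45–13:15, 14:00–14:30, 15:30–16:30.
Kira ∩ Tomás ∩ Gita ∩ Farrukh: 08:30–09:00, 12:00–13:00, 14:00–14:30, 15:30–16:30.
Windows ≥ 60 min: 12:00–13:00, 15:30–16:30.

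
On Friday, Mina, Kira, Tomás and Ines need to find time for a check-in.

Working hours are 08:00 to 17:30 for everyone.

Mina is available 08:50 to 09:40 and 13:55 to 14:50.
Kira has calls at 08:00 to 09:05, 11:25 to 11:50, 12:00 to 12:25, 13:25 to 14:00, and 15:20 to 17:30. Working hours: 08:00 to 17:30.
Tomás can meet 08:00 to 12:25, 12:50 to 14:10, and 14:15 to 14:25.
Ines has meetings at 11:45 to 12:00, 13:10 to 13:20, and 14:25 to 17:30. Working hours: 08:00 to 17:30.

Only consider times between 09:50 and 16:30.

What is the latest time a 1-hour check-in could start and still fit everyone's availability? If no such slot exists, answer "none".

Kira free within 08:00–17:30: 09:05–11:25, 11:50–12:00, 12:25–13:25, 14:00–15:20.
Ines free within 08:00–17:30: 08:00–11:45, 12:00–13:10, 13:20–14:25.
Mina ∩ Kira: 09:05–09:40, 14:00–14:50.
Mina ∩ Kira ∩ Tomás: 09:05–09:40, 14:00–14:10, 14:15–14:25.
Mina ∩ Kira ∩ Tomás ∩ Ines: 09:05–09:40, 14:00–14:10, 14:15–14:25.
Restricted to 09:50–16:30: 14:00–14:10, 14:15–14:25.
Windows ≥ 60 min: (none).

none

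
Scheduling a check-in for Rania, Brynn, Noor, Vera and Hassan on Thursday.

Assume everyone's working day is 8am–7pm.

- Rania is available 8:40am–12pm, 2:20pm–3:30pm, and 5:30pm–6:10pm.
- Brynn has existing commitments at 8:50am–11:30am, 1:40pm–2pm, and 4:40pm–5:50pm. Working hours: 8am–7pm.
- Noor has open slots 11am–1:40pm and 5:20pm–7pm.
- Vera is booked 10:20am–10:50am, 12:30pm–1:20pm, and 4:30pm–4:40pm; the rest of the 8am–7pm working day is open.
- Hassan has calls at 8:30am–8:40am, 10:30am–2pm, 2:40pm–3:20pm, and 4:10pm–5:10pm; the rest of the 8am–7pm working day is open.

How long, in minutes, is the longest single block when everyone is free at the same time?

20 minutes

Brynn free within 08:00–19:00: 08:00–08:50, 11:30–13:40, 14:00–16:40, 17:50–19:00.
Vera free within 08:00–19:00: 08:00–10:20, 10:50–12:30, 13:20–16:30, 16:40–19:00.
Hassan free within 08:00–19:00: 08:00–08:30, 08:40–10:30, 14:00–14:40, 15:20–16:10, 17:10–19:00.
Rania ∩ Brynn: 08:40–08:50, 11:30–12:00, 14:20–15:30, 17:50–18:10.
Rania ∩ Brynn ∩ Noor: 11:30–12:00, 17:50–18:10.
Rania ∩ Brynn ∩ Noor ∩ Vera: 11:30–12:00, 17:50–18:10.
Rania ∩ Brynn ∩ Noor ∩ Vera ∩ Hassan: 17:50–18:10.
Single common window of 20 minutes.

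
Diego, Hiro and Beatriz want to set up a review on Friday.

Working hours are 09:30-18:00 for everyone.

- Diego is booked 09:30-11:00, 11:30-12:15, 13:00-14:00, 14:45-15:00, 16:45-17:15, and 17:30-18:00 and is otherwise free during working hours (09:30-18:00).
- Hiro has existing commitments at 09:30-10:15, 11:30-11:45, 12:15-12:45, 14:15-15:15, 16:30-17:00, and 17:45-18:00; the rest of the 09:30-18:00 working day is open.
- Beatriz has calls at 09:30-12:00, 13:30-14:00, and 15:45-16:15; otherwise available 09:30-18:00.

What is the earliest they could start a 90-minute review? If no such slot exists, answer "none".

none

Diego free within 09:30–18:00: 11:00–11:30, 12:15–13:00, 14:00–14:45, 15:00–16:45, 17:15–17:30.
Hiro free within 09:30–18:00: 10:15–11:30, 11:45–12:15, 12:45–14:15, 15:15–16:30, 17:00–17:45.
Beatriz free within 09:30–18:00: 12:00–13:30, 14:00–15:45, 16:15–18:00.
Diego ∩ Hiro: 11:00–11:30, 12:45–13:00, 14:00–14:15, 15:15–16:30, 17:15–17:30.
Diego ∩ Hiro ∩ Beatriz: 12:45–13:00, 14:00–14:15, 15:15–15:45, 16:15–16:30, 17:15–17:30.
Windows ≥ 90 min: (none).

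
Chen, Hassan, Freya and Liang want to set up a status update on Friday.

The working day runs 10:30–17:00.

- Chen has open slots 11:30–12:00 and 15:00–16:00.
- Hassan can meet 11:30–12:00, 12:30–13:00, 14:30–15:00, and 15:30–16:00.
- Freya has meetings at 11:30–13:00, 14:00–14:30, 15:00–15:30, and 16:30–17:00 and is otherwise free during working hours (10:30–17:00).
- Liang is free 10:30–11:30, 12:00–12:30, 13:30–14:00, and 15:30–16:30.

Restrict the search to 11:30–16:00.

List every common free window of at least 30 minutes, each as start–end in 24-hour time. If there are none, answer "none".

Freya free within 10:30–17:00: 10:30–11:30, 13:00–14:00, 14:30–15:00, 15:30–16:30.
Chen ∩ Hassan: 11:30–12:00, 15:30–16:00.
Chen ∩ Hassan ∩ Freya: 15:30–16:00.
Chen ∩ Hassan ∩ Freya ∩ Liang: 15:30–16:00.
Restricted to 11:30–16:00: 15:30–16:00.
Windows ≥ 30 min: 15:30–16:00.

15:30–16:00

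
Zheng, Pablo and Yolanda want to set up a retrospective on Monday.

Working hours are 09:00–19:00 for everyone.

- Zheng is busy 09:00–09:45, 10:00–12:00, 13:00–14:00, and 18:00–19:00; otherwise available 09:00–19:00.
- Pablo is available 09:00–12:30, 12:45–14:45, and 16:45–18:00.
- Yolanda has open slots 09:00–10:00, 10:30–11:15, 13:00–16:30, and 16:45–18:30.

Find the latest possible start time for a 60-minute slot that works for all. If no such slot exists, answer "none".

Zheng free within 09:00–19:00: 09:45–10:00, 12:00–13:00, 14:00–18:00.
Zheng ∩ Pablo: 09:45–10:00, 12:00–12:30, 12:45–13:00, 14:00–14:45, 16:45–18:00.
Zheng ∩ Pablo ∩ Yolanda: 09:45–10:00, 14:00–14:45, 16:45–18:00.
Windows ≥ 60 min: 16:45–18:00.
Latest start in the last window 16:45–18:00 is 18:00 − 60 min = 17:00.

17:00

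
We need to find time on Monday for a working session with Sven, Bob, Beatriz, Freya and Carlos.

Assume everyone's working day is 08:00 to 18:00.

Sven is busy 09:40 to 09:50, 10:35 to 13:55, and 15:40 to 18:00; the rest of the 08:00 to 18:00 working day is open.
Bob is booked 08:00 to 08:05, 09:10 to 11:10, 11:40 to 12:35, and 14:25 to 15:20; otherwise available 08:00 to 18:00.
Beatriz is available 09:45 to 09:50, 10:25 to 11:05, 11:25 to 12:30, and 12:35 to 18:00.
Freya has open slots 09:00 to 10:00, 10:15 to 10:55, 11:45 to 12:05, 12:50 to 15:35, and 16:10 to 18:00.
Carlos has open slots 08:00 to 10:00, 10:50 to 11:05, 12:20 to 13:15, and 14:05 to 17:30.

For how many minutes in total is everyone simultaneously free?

Sven free within 08:00–18:00: 08:00–09:40, 09:50–10:35, 13:55–15:40.
Bob free within 08:00–18:00: 08:05–09:10, 11:10–11:40, 12:35–14:25, 15:20–18:00.
Sven ∩ Bob: 08:05–09:10, 13:55–14:25, 15:20–15:40.
Sven ∩ Bob ∩ Beatriz: 13:55–14:25, 15:20–15:40.
Sven ∩ Bob ∩ Beatriz ∩ Freya: 13:55–14:25, 15:20–15:35.
Sven ∩ Bob ∩ Beatriz ∩ Freya ∩ Carlos: 14:05–14:25, 15:20–15:35.
Total common minutes: 20 + 15 = 35.

35 minutes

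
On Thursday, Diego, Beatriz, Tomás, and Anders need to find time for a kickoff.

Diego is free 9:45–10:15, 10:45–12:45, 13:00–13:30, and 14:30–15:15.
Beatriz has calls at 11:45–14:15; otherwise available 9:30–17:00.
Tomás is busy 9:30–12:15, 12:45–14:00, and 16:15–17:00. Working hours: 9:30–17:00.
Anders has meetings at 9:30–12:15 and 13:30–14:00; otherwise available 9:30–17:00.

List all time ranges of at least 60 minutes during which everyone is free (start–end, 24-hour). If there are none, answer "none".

Beatriz free within 09:30–17:00: 09:30–11:45, 14:15–17:00.
Tomás free within 09:30–17:00: 12:15–12:45, 14:00–16:15.
Anders free within 09:30–17:00: 12:15–13:30, 14:00–17:00.
Diego ∩ Beatriz: 09:45–10:15, 10:45–11:45, 14:30–15:15.
Diego ∩ Beatriz ∩ Tomás: 14:30–15:15.
Diego ∩ Beatriz ∩ Tomás ∩ Anders: 14:30–15:15.
Windows ≥ 60 min: (none).

none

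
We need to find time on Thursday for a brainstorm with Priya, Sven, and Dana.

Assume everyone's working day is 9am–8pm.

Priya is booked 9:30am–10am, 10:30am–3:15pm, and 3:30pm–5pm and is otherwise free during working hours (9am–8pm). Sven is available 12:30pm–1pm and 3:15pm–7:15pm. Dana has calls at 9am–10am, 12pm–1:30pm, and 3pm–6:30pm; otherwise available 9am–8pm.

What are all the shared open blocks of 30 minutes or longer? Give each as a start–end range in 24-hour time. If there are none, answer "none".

Priya free within 09:00–20:00: 09:00–09:30, 10:00–10:30, 15:15–15:30, 17:00–20:00.
Dana free within 09:00–20:00: 10:00–12:00, 13:30–15:00, 18:30–20:00.
Priya ∩ Sven: 15:15–15:30, 17:00–19:15.
Priya ∩ Sven ∩ Dana: 18:30–19:15.
Windows ≥ 30 min: 18:30–19:15.

18:30–19:15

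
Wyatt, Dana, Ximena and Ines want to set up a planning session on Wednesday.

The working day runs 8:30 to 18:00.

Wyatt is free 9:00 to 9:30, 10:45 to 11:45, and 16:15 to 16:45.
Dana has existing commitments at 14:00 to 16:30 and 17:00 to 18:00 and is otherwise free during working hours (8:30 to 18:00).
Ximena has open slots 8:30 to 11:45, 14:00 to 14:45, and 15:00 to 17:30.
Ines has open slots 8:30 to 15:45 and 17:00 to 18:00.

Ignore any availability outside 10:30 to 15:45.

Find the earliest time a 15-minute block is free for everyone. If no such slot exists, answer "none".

Dana free within 08:30–18:00: 08:30–14:00, 16:30–17:00.
Wyatt ∩ Dana: 09:00–09:30, 10:45–11:45, 16:30–16:45.
Wyatt ∩ Dana ∩ Ximena: 09:00–09:30, 10:45–11:45, 16:30–16:45.
Wyatt ∩ Dana ∩ Ximena ∩ Ines: 09:00–09:30, 10:45–11:45.
Restricted to 10:30–15:45: 10:45–11:45.
Windows ≥ 15 min: 10:45–11:45.
Earliest such window starts at 10:45.

10:45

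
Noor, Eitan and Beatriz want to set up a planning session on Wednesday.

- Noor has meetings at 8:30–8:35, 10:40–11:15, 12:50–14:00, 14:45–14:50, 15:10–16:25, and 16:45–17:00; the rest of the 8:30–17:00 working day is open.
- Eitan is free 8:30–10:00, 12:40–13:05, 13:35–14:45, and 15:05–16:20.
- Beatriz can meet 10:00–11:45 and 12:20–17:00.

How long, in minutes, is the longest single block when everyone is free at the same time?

45 minutes

Noor free within 08:30–17:00: 08:35–10:40, 11:15–12:50, 14:00–14:45, 14:50–15:10, 16:25–16:45.
Noor ∩ Eitan: 08:35–10:00, 12:40–12:50, 14:00–14:45, 15:05–15:10.
Noor ∩ Eitan ∩ Beatriz: 12:40–12:50, 14:00–14:45, 15:05–15:10.
Common window lengths: 10, 45, 5 min; longest is 45.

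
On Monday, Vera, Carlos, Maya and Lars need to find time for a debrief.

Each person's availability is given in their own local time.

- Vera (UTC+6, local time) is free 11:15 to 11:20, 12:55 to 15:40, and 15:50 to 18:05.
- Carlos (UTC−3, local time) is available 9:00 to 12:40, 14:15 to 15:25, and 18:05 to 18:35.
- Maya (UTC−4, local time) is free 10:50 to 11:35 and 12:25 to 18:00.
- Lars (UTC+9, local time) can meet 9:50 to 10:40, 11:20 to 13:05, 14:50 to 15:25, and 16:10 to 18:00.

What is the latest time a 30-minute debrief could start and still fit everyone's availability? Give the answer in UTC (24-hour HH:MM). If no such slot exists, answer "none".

none

Vera → UTC: 05:15–05:20, 06:55–09:40, 09:50–12:05.
Carlos → UTC: 12:00–15:40, 17:15–18:25, 21:05–21:35.
Maya → UTC: 14:50–15:35, 16:25–22:00.
Lars → UTC: 00:50–01:40, 02:20–04:05, 05:50–06:25, 07:10–09:00.
Vera ∩ Carlos: 12:00–12:05.
Vera ∩ Carlos ∩ Maya: (none).
Vera ∩ Carlos ∩ Maya ∩ Lars: (none).
Windows ≥ 30 min: (none).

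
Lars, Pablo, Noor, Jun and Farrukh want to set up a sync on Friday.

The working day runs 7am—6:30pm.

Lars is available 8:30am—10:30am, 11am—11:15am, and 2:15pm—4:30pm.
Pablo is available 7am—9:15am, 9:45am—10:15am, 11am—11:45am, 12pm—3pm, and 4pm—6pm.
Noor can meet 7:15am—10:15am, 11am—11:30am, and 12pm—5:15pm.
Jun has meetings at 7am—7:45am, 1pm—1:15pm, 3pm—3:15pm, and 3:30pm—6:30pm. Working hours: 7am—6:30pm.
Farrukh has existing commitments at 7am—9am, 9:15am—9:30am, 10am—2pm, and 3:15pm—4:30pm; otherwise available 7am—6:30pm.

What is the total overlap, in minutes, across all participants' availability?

Jun free within 07:00–18:30: 07:45–13:00, 13:15–15:00, 15:15–15:30.
Farrukh free within 07:00–18:30: 09:00–09:15, 09:30–10:00, 14:00–15:15, 16:30–18:30.
Lars ∩ Pablo: 08:30–09:15, 09:45–10:15, 11:00–11:15, 14:15–15:00, 16:00–16:30.
Lars ∩ Pablo ∩ Noor: 08:30–09:15, 09:45–10:15, 11:00–11:15, 14:15–15:00, 16:00–16:30.
Lars ∩ Pablo ∩ Noor ∩ Jun: 08:30–09:15, 09:45–10:15, 11:00–11:15, 14:15–15:00.
Lars ∩ Pablo ∩ Noor ∩ Jun ∩ Farrukh: 09:00–09:15, 09:45–10:00, 14:15–15:00.
Total common minutes: 15 + 15 + 45 = 75.

75 minutes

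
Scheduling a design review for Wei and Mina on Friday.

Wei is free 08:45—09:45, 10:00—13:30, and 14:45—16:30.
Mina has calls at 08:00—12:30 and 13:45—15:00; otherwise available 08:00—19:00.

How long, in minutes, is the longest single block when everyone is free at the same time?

90 minutes

Mina free within 08:00–19:00: 12:30–13:45, 15:00–19:00.
Wei ∩ Mina: 12:30–13:30, 15:00–16:30.
Common window lengths: 60, 90 min; longest is 90.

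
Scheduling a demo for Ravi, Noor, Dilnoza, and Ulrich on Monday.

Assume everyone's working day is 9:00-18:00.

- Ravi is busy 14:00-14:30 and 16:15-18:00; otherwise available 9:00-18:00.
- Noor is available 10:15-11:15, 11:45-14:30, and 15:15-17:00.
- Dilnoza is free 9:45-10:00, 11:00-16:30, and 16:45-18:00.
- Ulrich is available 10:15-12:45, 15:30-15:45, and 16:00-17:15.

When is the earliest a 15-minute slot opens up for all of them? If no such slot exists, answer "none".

Ravi free within 09:00–18:00: 09:00–14:00, 14:30–16:15.
Ravi ∩ Noor: 10:15–11:15, 11:45–14:00, 15:15–16:15.
Ravi ∩ Noor ∩ Dilnoza: 11:00–11:15, 11:45–14:00, 15:15–16:15.
Ravi ∩ Noor ∩ Dilnoza ∩ Ulrich: 11:00–11:15, 11:45–12:45, 15:30–15:45, 16:00–16:15.
Windows ≥ 15 min: 11:00–11:15, 11:45–12:45, 15:30–15:45, 16:00–16:15.
Earliest such window starts at 11:00.

11:00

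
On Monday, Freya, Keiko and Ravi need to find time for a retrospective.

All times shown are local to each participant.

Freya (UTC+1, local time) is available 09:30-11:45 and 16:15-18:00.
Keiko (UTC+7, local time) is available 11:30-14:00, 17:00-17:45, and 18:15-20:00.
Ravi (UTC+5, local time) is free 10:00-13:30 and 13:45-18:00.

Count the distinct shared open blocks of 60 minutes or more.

0

Freya → UTC: 08:30–10:45, 15:15–17:00.
Keiko → UTC: 04:30–07:00, 10:00–10:45, 11:15–13:00.
Ravi → UTC: 05:00–08:30, 08:45–13:00.
Freya ∩ Keiko: 10:00–10:45.
Freya ∩ Keiko ∩ Ravi: 10:00–10:45.
Windows ≥ 60 min: (none).
That's 0 windows.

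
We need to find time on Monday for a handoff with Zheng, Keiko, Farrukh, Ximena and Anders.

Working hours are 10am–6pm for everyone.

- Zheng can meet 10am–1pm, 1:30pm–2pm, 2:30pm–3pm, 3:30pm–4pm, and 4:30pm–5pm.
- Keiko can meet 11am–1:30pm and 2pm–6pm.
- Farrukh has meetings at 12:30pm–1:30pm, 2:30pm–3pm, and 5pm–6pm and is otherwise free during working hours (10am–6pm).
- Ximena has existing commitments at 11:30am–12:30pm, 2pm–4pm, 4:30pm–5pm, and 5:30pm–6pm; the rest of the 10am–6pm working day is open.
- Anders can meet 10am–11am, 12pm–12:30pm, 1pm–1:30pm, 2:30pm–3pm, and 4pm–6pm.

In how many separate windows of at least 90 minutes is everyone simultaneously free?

Farrukh free within 10:00–18:00: 10:00–12:30, 13:30–14:30, 15:00–17:00.
Ximena free within 10:00–18:00: 10:00–11:30, 12:30–14:00, 16:00–16:30, 17:00–17:30.
Zheng ∩ Keiko: 11:00–13:00, 14:30–15:00, 15:30–16:00, 16:30–17:00.
Zheng ∩ Keiko ∩ Farrukh: 11:00–12:30, 15:30–16:00, 16:30–17:00.
Zheng ∩ Keiko ∩ Farrukh ∩ Ximena: 11:00–11:30.
Zheng ∩ Keiko ∩ Farrukh ∩ Ximena ∩ Anders: (none).
Windows ≥ 90 min: (none).
That's 0 windows.

0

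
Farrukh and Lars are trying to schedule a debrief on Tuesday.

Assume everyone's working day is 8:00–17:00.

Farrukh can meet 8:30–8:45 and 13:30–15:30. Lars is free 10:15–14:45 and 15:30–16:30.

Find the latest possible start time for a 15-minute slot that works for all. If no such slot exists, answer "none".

14:30

Farrukh ∩ Lars: 13:30–14:45.
Windows ≥ 15 min: 13:30–14:45.
Latest start in the last window 13:30–14:45 is 14:45 − 15 min = 14:30.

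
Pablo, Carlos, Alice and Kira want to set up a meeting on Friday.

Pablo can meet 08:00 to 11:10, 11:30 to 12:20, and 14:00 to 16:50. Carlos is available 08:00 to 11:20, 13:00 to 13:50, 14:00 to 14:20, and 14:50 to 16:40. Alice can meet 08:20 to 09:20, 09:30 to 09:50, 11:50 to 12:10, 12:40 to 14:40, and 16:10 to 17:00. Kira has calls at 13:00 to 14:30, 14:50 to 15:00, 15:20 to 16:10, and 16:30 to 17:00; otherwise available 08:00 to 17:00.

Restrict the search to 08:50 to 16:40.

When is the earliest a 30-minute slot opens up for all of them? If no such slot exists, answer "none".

08:50

Kira free within 08:00–17:00: 08:00–13:00, 14:30–14:50, 15:00–15:20, 16:10–16:30.
Pablo ∩ Carlos: 08:00–11:10, 14:00–14:20, 14:50–16:40.
Pablo ∩ Carlos ∩ Alice: 08:20–09:20, 09:30–09:50, 14:00–14:20, 16:10–16:40.
Pablo ∩ Carlos ∩ Alice ∩ Kira: 08:20–09:20, 09:30–09:50, 16:10–16:30.
Restricted to 08:50–16:40: 08:50–09:20, 09:30–09:50, 16:10–16:30.
Windows ≥ 30 min: 08:50–09:20.
Earliest such window starts at 08:50.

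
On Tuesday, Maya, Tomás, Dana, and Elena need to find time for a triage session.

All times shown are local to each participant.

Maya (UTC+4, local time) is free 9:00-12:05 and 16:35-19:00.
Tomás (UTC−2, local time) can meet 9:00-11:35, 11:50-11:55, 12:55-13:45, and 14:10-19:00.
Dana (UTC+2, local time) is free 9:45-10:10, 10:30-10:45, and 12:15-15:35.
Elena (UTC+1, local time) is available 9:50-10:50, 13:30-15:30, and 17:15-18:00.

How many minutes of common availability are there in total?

60 minutes

Maya → UTC: 05:00–08:05, 12:35–15:00.
Tomás → UTC: 11:00–13:35, 13:50–13:55, 14:55–15:45, 16:10–21:00.
Dana → UTC: 07:45–08:10, 08:30–08:45, 10:15–13:35.
Elena → UTC: 08:50–09:50, 12:30–14:30, 16:15–17:00.
Maya ∩ Tomás: 12:35–13:35, 13:50–13:55, 14:55–15:00.
Maya ∩ Tomás ∩ Dana: 12:35–13:35.
Maya ∩ Tomás ∩ Dana ∩ Elena: 12:35–13:35.
Total common minutes: 60.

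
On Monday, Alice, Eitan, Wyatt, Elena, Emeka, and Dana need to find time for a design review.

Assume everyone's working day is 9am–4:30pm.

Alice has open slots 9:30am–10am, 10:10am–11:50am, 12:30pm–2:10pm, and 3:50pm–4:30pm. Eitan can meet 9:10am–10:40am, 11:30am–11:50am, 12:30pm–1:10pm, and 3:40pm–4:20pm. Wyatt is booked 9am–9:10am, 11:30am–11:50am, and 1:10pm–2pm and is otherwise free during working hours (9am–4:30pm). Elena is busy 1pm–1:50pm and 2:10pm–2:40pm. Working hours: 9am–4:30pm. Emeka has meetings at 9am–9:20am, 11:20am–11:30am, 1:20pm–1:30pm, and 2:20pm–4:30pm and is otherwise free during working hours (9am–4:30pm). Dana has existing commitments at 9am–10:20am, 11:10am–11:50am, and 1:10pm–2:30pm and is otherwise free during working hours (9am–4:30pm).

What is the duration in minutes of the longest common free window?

30 minutes

Wyatt free within 09:00–16:30: 09:10–11:30, 11:50–13:10, 14:00–16:30.
Elena free within 09:00–16:30: 09:00–13:00, 13:50–14:10, 14:40–16:30.
Emeka free within 09:00–16:30: 09:20–11:20, 11:30–13:20, 13:30–14:20.
Dana free within 09:00–16:30: 10:20–11:10, 11:50–13:10, 14:30–16:30.
Alice ∩ Eitan: 09:30–10:00, 10:10–10:40, 11:30–11:50, 12:30–13:10, 15:50–16:20.
Alice ∩ Eitan ∩ Wyatt: 09:30–10:00, 10:10–10:40, 12:30–13:10, 15:50–16:20.
Alice ∩ Eitan ∩ Wyatt ∩ Elena: 09:30–10:00, 10:10–10:40, 12:30–13:00, 15:50–16:20.
Alice ∩ Eitan ∩ Wyatt ∩ Elena ∩ Emeka: 09:30–10:00, 10:10–10:40, 12:30–13:00.
Alice ∩ Eitan ∩ Wyatt ∩ Elena ∩ Emeka ∩ Dana: 10:20–10:40, 12:30–13:00.
Common window lengths: 20, 30 min; longest is 30.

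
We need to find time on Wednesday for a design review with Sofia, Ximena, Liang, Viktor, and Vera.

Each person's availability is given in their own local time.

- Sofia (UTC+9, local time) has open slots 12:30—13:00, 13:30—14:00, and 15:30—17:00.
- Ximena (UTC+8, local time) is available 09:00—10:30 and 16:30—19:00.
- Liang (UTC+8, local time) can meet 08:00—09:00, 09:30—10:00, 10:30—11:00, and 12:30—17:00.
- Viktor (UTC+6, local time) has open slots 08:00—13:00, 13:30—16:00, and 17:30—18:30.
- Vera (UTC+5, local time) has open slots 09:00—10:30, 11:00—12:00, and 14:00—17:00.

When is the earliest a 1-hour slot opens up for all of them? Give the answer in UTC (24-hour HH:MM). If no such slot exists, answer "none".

Sofia → UTC: 03:30–04:00, 04:30–05:00, 06:30–08:00.
Ximena → UTC: 01:00–02:30, 08:30–11:00.
Liang → UTC: 00:00–01:00, 01:30–02:00, 02:30–03:00, 04:30–09:00.
Viktor → UTC: 02:00–07:00, 07:30–10:00, 11:30–12:30.
Vera → UTC: 04:00–05:30, 06:00–07:00, 09:00–12:00.
Sofia ∩ Ximena: (none).
Sofia ∩ Ximena ∩ Liang: (none).
Sofia ∩ Ximena ∩ Liang ∩ Viktor: (none).
Sofia ∩ Ximena ∩ Liang ∩ Viktor ∩ Vera: (none).
Windows ≥ 60 min: (none).

none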